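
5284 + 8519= 13803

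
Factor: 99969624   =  2^3 * 3^2* 1388467^1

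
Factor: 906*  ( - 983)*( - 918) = 817568964 = 2^2*3^4*17^1*151^1*983^1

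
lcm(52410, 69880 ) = 209640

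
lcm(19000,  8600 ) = 817000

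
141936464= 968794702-826858238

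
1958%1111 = 847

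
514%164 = 22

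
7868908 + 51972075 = 59840983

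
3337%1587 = 163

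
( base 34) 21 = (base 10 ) 69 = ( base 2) 1000101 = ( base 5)234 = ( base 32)25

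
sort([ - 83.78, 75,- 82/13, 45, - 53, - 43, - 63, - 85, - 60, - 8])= [- 85, - 83.78, - 63, - 60, - 53, - 43, - 8, - 82/13, 45  ,  75] 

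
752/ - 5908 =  - 188/1477 = - 0.13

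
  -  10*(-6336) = 63360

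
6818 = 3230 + 3588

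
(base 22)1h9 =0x363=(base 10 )867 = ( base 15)3cc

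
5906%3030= 2876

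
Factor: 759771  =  3^2*29^1*41^1*71^1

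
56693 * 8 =453544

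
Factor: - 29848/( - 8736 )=2^(-2 )*3^ ( - 1)*41^1 = 41/12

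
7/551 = 7/551 = 0.01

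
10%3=1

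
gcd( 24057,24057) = 24057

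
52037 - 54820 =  - 2783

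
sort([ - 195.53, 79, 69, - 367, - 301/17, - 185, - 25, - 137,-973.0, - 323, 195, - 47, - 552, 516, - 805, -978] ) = [ - 978, - 973.0, - 805, - 552, - 367,-323, - 195.53, - 185, - 137, - 47, - 25, - 301/17, 69,  79,195 , 516] 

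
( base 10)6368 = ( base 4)1203200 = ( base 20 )fi8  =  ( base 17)150A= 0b1100011100000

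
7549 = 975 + 6574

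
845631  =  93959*9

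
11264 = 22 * 512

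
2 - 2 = 0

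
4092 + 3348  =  7440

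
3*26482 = 79446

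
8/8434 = 4/4217 = 0.00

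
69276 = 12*5773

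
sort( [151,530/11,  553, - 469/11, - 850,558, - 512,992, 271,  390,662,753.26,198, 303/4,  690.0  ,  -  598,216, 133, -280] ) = [-850, - 598,-512,-280, - 469/11,530/11, 303/4,133, 151,  198,216, 271,390, 553, 558, 662, 690.0 , 753.26, 992]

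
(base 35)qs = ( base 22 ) 1ke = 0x3aa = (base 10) 938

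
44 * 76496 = 3365824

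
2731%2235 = 496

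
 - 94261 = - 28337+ - 65924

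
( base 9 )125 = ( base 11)95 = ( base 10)104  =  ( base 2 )1101000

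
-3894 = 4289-8183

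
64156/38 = 32078/19 = 1688.32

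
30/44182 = 15/22091  =  0.00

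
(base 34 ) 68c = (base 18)1452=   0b1110000110100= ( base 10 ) 7220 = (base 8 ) 16064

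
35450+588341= 623791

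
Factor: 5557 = 5557^1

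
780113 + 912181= 1692294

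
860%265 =65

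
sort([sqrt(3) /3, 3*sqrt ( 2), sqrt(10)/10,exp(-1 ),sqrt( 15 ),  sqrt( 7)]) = [sqrt( 10 )/10, exp(-1),sqrt( 3)/3,  sqrt(7),  sqrt(15), 3*sqrt(2 )]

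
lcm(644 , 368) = 2576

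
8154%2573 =435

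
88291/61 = 1447+24/61  =  1447.39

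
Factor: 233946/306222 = 3^1*7^( - 1 )* 23^( - 1 )* 41^1= 123/161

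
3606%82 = 80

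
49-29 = 20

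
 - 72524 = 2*( - 36262 )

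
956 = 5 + 951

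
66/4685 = 66/4685=0.01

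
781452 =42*18606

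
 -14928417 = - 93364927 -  - 78436510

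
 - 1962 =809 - 2771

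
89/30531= 89/30531 = 0.00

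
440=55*8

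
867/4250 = 51/250 = 0.20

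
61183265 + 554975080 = 616158345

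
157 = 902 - 745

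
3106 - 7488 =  - 4382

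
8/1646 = 4/823 = 0.00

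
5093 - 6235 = -1142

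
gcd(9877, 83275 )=1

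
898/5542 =449/2771 = 0.16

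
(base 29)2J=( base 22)3B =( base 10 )77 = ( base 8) 115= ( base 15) 52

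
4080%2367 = 1713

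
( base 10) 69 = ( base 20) 39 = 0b1000101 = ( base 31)27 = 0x45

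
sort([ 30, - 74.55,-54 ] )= [ - 74.55,-54,  30]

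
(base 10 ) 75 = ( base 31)2d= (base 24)33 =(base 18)43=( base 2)1001011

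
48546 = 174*279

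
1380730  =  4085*338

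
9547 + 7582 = 17129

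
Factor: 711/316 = 2^( - 2)*3^2 = 9/4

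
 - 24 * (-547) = 13128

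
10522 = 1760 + 8762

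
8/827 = 8/827 = 0.01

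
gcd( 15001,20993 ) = 7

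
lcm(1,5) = 5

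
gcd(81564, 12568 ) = 4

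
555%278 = 277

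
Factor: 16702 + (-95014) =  - 2^3*3^1*13^1*251^1 = -  78312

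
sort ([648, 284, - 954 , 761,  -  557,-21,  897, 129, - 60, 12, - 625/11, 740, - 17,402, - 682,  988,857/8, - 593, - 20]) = [ - 954, - 682, - 593, - 557, - 60, - 625/11, - 21, - 20, - 17  ,  12, 857/8,  129,284, 402,  648, 740,761, 897, 988 ] 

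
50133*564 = 28275012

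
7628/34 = 224 + 6/17 = 224.35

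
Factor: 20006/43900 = 2^( - 1) *5^( - 2 )*7^1*439^( - 1 )*1429^1  =  10003/21950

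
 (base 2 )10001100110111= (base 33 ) 896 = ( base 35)7ck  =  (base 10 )9015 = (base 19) 15i9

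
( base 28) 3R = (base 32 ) 3F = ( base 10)111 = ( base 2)1101111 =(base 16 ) 6f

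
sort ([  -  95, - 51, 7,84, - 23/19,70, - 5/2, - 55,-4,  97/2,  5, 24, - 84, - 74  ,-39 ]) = [ - 95, - 84, - 74, - 55, - 51 , - 39,  -  4 , - 5/2, - 23/19,5,7,  24,  97/2, 70 , 84]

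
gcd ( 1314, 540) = 18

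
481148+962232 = 1443380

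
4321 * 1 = 4321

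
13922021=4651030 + 9270991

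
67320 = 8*8415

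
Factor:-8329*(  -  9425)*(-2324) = -2^2*5^2*7^1*13^1*29^1*83^1*8329^1 = - 182435917300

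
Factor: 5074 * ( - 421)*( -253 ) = 2^1*11^1*23^1*43^1*59^1*421^1 = 540446962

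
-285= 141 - 426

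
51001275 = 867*58825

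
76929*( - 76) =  - 5846604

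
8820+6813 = 15633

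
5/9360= 1/1872 = 0.00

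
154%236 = 154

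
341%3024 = 341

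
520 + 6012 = 6532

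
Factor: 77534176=2^5*73^1 *33191^1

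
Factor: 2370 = 2^1 *3^1*5^1*79^1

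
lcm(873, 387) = 37539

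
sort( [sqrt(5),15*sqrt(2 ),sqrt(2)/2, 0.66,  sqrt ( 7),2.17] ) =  [0.66, sqrt ( 2)/2,2.17, sqrt (5 ),sqrt(7),15*sqrt (2 ) ] 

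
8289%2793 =2703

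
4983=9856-4873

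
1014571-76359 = 938212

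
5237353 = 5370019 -132666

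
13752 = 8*1719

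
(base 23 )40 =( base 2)1011100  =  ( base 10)92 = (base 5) 332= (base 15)62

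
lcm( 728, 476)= 12376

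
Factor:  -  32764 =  - 2^2*8191^1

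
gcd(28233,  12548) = 3137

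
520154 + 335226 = 855380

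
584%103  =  69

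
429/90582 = 143/30194 = 0.00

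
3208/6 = 1604/3 = 534.67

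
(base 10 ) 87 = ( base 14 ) 63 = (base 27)36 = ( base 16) 57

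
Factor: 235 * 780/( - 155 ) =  - 36660/31 = - 2^2 * 3^1* 5^1*13^1*31^( - 1 ) * 47^1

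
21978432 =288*76314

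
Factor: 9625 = 5^3 * 7^1 *11^1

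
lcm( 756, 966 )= 17388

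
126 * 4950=623700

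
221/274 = 221/274 = 0.81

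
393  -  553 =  -160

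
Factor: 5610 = 2^1*3^1*5^1*11^1*17^1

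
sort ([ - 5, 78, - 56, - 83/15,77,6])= [ - 56, - 83/15 , - 5, 6, 77 , 78]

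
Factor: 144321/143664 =659/656  =  2^( -4) * 41^( - 1 ) * 659^1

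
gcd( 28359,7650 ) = 9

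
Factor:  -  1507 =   -  11^1*137^1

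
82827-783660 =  - 700833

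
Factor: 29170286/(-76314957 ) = - 2^1*3^(-1 )*157^1*92899^1*25438319^( - 1 ) 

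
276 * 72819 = 20098044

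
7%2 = 1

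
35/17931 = 35/17931 = 0.00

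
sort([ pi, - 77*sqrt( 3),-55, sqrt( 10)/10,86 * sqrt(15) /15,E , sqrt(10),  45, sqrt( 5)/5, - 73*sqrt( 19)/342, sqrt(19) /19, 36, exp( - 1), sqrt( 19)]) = [ - 77*sqrt( 3 ), - 55, -73*sqrt(19) /342,sqrt(19)/19, sqrt ( 10)/10,exp( - 1),sqrt ( 5 )/5,  E, pi, sqrt(10 ), sqrt( 19), 86*sqrt(15 )/15,36, 45 ]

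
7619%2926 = 1767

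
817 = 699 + 118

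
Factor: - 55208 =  - 2^3*67^1*103^1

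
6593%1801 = 1190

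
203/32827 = 203/32827 = 0.01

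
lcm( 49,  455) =3185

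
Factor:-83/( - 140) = 2^( - 2 )*5^(-1 ) *7^(-1)*83^1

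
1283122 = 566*2267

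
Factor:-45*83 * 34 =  - 2^1 * 3^2*5^1*17^1 * 83^1 = - 126990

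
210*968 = 203280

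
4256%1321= 293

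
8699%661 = 106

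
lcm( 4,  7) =28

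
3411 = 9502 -6091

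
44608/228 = 11152/57 = 195.65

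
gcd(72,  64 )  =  8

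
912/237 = 304/79 = 3.85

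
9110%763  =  717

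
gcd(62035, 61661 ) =1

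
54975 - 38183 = 16792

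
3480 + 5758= 9238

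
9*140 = 1260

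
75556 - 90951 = -15395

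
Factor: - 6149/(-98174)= 2^(  -  1)*11^1*13^1*43^1*191^ ( - 1)*257^ ( - 1) 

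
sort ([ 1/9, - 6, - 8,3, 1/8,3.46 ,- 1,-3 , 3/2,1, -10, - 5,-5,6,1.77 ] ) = [ - 10, - 8, - 6, -5, - 5,-3,-1,1/9,1/8,  1,3/2, 1.77,  3,3.46, 6 ] 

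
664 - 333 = 331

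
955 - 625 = 330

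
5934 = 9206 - 3272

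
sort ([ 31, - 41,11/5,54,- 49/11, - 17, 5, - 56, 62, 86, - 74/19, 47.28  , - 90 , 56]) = [ - 90,-56, - 41, - 17, - 49/11,-74/19, 11/5,5 , 31,47.28,54,56, 62 , 86]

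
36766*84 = 3088344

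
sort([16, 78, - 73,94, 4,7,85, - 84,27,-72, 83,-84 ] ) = [ - 84, - 84 ,-73, - 72,4,7,16, 27,78,83,85,94 ]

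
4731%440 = 331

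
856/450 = 1 + 203/225 = 1.90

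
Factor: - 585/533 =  - 3^2*5^1*41^(  -  1) = - 45/41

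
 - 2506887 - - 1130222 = -1376665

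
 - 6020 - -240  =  -5780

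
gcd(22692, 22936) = 244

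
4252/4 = 1063= 1063.00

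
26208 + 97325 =123533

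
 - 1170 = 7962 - 9132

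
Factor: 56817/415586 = 2^ ( - 1)*3^2 * 31^( - 1 )* 59^1*107^1 * 6703^( - 1 )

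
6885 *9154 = 63025290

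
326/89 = 3 + 59/89=3.66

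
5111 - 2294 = 2817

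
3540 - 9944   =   - 6404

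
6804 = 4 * 1701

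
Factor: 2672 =2^4*167^1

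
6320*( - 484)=-3058880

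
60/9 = 20/3 =6.67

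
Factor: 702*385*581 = 2^1*3^3*5^1*7^2*11^1*13^1*83^1 = 157026870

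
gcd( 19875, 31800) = 3975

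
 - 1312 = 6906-8218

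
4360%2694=1666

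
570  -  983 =  -  413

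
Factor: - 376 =- 2^3 * 47^1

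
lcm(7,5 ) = 35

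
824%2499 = 824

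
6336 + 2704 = 9040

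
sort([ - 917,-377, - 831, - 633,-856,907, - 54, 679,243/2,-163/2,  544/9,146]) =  [-917, - 856, - 831, - 633, - 377, - 163/2, - 54,544/9, 243/2,146, 679 , 907]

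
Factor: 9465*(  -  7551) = -71470215   =  -3^3 * 5^1*631^1 * 839^1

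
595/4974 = 595/4974 = 0.12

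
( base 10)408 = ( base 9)503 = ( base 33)CC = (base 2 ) 110011000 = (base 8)630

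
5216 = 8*652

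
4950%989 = 5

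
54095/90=601 + 1/18 = 601.06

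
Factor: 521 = 521^1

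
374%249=125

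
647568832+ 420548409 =1068117241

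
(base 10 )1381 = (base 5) 21011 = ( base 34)16l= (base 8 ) 2545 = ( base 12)971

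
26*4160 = 108160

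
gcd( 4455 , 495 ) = 495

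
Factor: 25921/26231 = 7^2*17^( - 1)*23^2*1543^( - 1 ) 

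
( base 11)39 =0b101010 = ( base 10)42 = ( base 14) 30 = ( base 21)20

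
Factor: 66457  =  66457^1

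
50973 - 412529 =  - 361556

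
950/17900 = 19/358 = 0.05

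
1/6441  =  1/6441 = 0.00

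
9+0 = 9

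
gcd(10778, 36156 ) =2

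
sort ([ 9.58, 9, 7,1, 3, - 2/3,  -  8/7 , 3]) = [ - 8/7 , - 2/3, 1, 3,3, 7,  9 , 9.58 ]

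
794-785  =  9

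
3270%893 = 591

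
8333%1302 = 521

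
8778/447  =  2926/149 = 19.64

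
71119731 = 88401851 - 17282120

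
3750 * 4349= 16308750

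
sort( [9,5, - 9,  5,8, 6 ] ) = [ - 9, 5, 5 , 6, 8, 9 ] 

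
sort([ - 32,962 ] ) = [  -  32,962] 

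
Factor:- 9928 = -2^3*17^1*73^1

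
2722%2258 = 464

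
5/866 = 5/866 = 0.01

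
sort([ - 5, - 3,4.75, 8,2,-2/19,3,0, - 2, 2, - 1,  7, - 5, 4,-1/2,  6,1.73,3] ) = [ - 5, - 5, - 3, - 2,- 1, - 1/2, - 2/19,0,1.73, 2, 2, 3,3,4,4.75, 6, 7 , 8 ]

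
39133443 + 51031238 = 90164681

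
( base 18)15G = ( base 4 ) 12232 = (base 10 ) 430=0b110101110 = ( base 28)fa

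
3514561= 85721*41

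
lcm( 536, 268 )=536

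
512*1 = 512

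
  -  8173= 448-8621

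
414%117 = 63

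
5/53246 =5/53246 = 0.00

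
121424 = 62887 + 58537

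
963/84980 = 963/84980= 0.01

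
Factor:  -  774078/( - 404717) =2^1 * 3^1*17^1 * 47^(-1)*79^( - 1) * 109^( - 1)*7589^1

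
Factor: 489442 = 2^1*244721^1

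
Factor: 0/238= 0^1 = 0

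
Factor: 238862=2^1 * 13^1 * 9187^1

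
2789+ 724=3513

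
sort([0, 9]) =[0,9] 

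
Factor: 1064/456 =7/3= 3^( - 1 )*7^1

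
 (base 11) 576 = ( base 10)688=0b1010110000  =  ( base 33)KS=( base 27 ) PD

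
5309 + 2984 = 8293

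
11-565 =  - 554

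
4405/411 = 4405/411 = 10.72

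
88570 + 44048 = 132618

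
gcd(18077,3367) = 1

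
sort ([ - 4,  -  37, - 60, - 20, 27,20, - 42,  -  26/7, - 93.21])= [ - 93.21, - 60, - 42,-37,  -  20, - 4 , - 26/7, 20, 27 ] 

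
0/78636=0 = 0.00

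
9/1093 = 9/1093 = 0.01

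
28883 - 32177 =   -  3294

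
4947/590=8  +  227/590 = 8.38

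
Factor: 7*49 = 343=7^3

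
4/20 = 1/5 = 0.20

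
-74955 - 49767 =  - 124722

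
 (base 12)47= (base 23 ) 29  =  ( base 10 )55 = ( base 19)2H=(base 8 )67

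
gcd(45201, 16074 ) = 57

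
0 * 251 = 0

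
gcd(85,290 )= 5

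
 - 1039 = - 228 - 811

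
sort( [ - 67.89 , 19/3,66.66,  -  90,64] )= [ - 90, - 67.89,19/3, 64, 66.66 ]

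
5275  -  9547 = -4272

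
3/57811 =3/57811=0.00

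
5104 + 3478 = 8582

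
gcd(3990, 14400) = 30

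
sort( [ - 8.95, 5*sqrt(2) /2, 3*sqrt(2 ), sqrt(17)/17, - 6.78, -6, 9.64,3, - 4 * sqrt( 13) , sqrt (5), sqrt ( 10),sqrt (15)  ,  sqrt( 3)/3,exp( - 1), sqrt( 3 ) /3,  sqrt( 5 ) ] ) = [- 4*sqrt( 13),- 8.95,-6.78, - 6, sqrt(17)/17 , exp( - 1) , sqrt(3)/3,sqrt(3) /3, sqrt( 5 ),sqrt(5), 3,sqrt (10) , 5*sqrt(2 )/2, sqrt(15), 3*sqrt(2 ), 9.64]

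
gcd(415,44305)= 5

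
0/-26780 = 0/1 = - 0.00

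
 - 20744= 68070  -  88814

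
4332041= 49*88409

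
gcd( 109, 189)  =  1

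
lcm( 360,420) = 2520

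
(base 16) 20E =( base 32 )ge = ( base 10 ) 526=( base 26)K6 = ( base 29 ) I4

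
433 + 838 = 1271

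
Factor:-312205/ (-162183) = 3^( - 1)* 5^1*7^( - 1)*17^1 * 3673^1*7723^(- 1)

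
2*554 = 1108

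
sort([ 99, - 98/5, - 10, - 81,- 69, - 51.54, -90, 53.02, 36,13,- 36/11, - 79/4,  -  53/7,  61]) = [- 90,  -  81, - 69 ,  -  51.54, - 79/4, -98/5 , - 10,  -  53/7,- 36/11, 13,36,  53.02, 61,99]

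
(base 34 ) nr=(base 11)676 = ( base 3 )1002222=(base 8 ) 1451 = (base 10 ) 809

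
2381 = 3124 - 743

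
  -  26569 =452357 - 478926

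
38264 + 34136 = 72400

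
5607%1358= 175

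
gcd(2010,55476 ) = 402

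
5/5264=5/5264  =  0.00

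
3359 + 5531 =8890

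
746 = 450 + 296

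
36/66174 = 6/11029 = 0.00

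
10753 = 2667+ 8086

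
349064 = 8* 43633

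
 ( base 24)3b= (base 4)1103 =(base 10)83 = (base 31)2L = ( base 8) 123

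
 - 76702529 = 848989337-925691866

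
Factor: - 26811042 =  - 2^1*3^1*967^1*4621^1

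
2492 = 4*623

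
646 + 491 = 1137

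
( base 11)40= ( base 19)26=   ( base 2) 101100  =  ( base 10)44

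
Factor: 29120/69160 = 2^3*19^( - 1) = 8/19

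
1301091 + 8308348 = 9609439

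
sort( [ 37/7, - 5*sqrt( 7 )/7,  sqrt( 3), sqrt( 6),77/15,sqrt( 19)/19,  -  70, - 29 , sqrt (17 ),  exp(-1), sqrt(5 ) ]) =[ - 70, - 29, - 5*sqrt( 7)/7, sqrt(  19)/19,  exp ( - 1), sqrt( 3), sqrt( 5 ), sqrt(6 ), sqrt (17), 77/15, 37/7]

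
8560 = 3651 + 4909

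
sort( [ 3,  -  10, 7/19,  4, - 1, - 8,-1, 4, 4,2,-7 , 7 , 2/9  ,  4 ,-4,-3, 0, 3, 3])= [- 10,-8, - 7, - 4, - 3,  -  1, - 1, 0, 2/9,  7/19 , 2,  3, 3,3,  4, 4,4,  4,7 ]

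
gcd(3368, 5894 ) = 842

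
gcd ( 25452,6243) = 3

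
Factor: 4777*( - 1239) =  - 5918703  =  -3^1*7^1*17^1*59^1*281^1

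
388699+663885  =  1052584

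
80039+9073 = 89112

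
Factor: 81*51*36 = 2^2*3^7*17^1 = 148716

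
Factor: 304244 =2^2 * 23^1*3307^1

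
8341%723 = 388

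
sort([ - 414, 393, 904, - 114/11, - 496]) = [ - 496, - 414, - 114/11,  393,  904] 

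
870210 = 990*879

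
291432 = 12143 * 24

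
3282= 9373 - 6091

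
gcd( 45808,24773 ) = 7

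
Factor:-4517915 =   -  5^1 * 19^2*2503^1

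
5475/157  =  5475/157   =  34.87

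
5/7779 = 5/7779 = 0.00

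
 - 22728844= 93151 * ( - 244 )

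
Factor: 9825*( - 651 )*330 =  - 2^1 * 3^3*5^3 * 7^1 *11^1*31^1 * 131^1 = - 2110704750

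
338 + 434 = 772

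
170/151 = 170/151 = 1.13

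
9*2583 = 23247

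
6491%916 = 79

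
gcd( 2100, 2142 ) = 42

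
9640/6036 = 2410/1509 = 1.60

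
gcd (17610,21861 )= 3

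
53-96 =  - 43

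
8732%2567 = 1031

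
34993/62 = 564+25/62 =564.40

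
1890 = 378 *5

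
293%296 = 293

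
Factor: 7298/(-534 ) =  - 3^( - 1)*41^1=- 41/3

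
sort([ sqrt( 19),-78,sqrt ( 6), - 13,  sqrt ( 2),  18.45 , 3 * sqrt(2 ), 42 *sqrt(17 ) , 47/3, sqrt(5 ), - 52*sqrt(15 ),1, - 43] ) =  [ - 52*sqrt (15 ), - 78,-43,  -  13, 1,sqrt(2),sqrt(5),sqrt( 6 )  ,  3*sqrt ( 2), sqrt (19 ), 47/3, 18.45 , 42*sqrt( 17)]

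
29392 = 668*44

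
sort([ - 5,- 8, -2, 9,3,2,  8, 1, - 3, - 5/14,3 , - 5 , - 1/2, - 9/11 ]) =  [ - 8, - 5, - 5, - 3, - 2,-9/11, - 1/2, - 5/14 , 1,2,3,3,8  ,  9]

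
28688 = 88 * 326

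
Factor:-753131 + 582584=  - 3^1*13^1*4373^1 = -170547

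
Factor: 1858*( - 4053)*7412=-2^3*3^1*7^1*17^1*109^1*193^1*929^1= - 55815873288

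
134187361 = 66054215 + 68133146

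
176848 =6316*28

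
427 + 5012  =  5439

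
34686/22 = 17343/11 = 1576.64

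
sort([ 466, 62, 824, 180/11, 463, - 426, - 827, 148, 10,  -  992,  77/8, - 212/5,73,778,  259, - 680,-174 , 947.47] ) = [ - 992, - 827 , - 680, - 426, - 174,-212/5,77/8,10, 180/11 , 62, 73,148, 259,463, 466, 778, 824, 947.47 ]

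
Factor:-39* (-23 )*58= 52026 =2^1*3^1*13^1*23^1* 29^1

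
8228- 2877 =5351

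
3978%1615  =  748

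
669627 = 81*8267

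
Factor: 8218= 2^1 * 7^1*587^1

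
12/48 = 1/4 = 0.25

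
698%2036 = 698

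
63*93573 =5895099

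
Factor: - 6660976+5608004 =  - 1052972 =-2^2*67^1*3929^1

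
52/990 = 26/495 = 0.05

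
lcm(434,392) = 12152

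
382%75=7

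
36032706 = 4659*7734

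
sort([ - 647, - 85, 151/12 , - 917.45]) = [ - 917.45, - 647,- 85, 151/12]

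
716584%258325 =199934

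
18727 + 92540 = 111267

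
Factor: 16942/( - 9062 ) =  - 23^( -1)*43^1 = - 43/23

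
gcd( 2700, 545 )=5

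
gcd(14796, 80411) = 1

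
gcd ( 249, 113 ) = 1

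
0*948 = 0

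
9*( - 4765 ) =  - 42885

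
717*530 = 380010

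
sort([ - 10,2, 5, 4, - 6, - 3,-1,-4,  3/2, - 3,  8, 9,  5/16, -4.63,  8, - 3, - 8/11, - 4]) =[ - 10, - 6, - 4.63, - 4 , - 4, - 3,-3,-3,-1, - 8/11, 5/16,3/2,  2, 4, 5, 8,  8, 9] 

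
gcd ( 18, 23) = 1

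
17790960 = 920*19338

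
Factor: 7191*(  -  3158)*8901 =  -202134393378 = -2^1*3^4*17^1*23^1*43^1*47^1*1579^1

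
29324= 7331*4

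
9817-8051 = 1766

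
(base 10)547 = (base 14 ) 2b1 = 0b1000100011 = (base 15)267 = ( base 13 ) 331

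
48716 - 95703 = -46987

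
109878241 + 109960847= 219839088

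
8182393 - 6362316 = 1820077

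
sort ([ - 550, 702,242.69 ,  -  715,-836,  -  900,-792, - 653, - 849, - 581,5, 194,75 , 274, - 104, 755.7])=[ - 900, - 849 , - 836, - 792, - 715,  -  653, - 581, - 550 , - 104, 5, 75,194, 242.69, 274,702,755.7 ] 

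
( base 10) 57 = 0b111001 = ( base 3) 2010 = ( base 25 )27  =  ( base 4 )321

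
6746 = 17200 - 10454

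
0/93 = 0 = 0.00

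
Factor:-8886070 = - 2^1*5^1*17^1*167^1*313^1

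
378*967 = 365526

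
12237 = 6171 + 6066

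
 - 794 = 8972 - 9766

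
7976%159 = 26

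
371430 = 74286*5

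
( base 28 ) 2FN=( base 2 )11111011011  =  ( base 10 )2011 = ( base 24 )3bj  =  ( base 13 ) BB9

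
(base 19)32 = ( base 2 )111011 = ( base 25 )29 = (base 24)2B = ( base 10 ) 59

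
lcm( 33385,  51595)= 567545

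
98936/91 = 98936/91= 1087.21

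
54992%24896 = 5200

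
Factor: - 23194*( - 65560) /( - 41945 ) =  - 2^4*11^1*149^1*8389^(-1) * 11597^1 = - 304119728/8389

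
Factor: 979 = 11^1*89^1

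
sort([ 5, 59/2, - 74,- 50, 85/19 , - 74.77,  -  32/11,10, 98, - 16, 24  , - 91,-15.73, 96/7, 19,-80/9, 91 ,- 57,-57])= [- 91,-74.77, - 74, - 57,- 57,- 50,-16,-15.73,  -  80/9, - 32/11, 85/19, 5,10,96/7, 19, 24, 59/2, 91, 98]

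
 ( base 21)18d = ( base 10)622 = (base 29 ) ld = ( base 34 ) ia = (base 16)26e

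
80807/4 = 20201 + 3/4 = 20201.75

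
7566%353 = 153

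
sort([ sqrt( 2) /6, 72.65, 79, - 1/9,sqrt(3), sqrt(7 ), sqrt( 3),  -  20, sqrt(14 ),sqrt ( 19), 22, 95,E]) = [  -  20,  -  1/9,sqrt(2 )/6, sqrt(3),sqrt( 3), sqrt(7), E, sqrt( 14),  sqrt( 19 ), 22, 72.65,79,95]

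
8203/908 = 9 + 31/908 =9.03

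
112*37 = 4144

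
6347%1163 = 532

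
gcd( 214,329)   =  1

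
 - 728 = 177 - 905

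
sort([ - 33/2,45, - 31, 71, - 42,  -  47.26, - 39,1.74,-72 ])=[ - 72, -47.26, - 42, - 39,- 31,- 33/2,1.74,45,71 ] 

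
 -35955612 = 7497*( - 4796)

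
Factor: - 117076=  - 2^2*29269^1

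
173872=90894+82978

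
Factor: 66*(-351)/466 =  - 3^4 * 11^1 * 13^1 * 233^(-1 ) = - 11583/233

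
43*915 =39345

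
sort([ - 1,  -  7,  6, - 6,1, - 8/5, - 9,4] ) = [ - 9, - 7,-6, - 8/5,- 1,1,  4,6 ]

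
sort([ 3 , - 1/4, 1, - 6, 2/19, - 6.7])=[-6.7 , - 6, - 1/4, 2/19, 1, 3 ]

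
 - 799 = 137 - 936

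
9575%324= 179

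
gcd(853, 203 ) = 1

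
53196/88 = 1209/2  =  604.50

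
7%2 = 1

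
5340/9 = 593 + 1/3   =  593.33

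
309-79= 230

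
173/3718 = 173/3718 = 0.05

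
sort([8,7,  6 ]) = [6, 7, 8 ]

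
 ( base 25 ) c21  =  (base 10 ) 7551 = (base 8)16577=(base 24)D2F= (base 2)1110101111111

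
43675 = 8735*5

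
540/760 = 27/38 = 0.71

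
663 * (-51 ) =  - 33813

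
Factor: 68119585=5^1 * 73^1*186629^1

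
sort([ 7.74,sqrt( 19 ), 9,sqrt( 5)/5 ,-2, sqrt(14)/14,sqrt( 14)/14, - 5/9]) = [ - 2, - 5/9,sqrt( 14 )/14, sqrt( 14 )/14,sqrt( 5)/5, sqrt (19 ), 7.74, 9 ]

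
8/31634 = 4/15817=0.00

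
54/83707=54/83707 = 0.00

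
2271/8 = 283 + 7/8 =283.88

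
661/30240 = 661/30240 = 0.02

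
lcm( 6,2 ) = 6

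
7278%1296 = 798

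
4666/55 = 84+46/55 = 84.84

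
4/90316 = 1/22579=0.00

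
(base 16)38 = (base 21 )2E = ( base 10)56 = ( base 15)3B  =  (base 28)20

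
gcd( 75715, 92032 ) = 1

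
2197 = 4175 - 1978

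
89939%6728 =2475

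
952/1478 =476/739 = 0.64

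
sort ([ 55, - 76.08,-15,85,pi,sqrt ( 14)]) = [ - 76.08,-15,pi,sqrt(14 ),  55,85]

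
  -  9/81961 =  - 9/81961  =  -0.00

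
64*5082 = 325248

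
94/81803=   94/81803=0.00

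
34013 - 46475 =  - 12462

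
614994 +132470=747464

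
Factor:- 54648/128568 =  - 207/487 = -3^2*23^1 *487^(-1)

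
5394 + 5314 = 10708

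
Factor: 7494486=2^1*3^1*67^1*103^1 * 181^1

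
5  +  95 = 100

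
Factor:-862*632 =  - 2^4*79^1*431^1 = -544784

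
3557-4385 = - 828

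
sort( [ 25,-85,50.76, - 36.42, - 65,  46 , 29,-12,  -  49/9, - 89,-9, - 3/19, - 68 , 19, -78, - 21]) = [ - 89, - 85,-78, - 68, -65, - 36.42, - 21, - 12,- 9,  -  49/9, - 3/19,19,25, 29,46, 50.76]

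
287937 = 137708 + 150229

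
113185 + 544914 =658099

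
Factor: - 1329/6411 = -443/2137 = -  443^1*2137^( - 1)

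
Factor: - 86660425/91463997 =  - 3^( - 1)*5^2 * 19^1 * 182443^1 * 30487999^( - 1)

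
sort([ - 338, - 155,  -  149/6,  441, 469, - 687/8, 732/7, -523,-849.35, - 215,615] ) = [-849.35,- 523,  -  338,  -  215 , - 155, - 687/8,-149/6, 732/7,441, 469, 615]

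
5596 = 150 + 5446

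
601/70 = 8 + 41/70= 8.59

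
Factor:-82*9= - 738 = -  2^1*3^2*41^1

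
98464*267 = 26289888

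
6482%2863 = 756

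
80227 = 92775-12548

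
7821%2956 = 1909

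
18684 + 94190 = 112874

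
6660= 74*90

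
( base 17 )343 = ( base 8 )1652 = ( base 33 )SE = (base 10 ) 938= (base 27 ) 17K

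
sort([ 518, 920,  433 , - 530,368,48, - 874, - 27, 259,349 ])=[-874, - 530, -27, 48, 259, 349,  368, 433,518, 920 ] 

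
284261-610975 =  - 326714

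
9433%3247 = 2939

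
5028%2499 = 30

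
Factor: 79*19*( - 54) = -2^1 *3^3*19^1*79^1 = -81054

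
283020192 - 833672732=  - 550652540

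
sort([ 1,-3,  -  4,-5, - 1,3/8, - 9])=[ - 9,  -  5, - 4, - 3, - 1, 3/8,1] 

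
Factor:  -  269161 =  - 17^1 * 71^1*  223^1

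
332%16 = 12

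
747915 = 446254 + 301661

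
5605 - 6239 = - 634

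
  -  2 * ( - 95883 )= 191766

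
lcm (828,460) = 4140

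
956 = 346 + 610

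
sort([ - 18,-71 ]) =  [ - 71, - 18 ] 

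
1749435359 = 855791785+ 893643574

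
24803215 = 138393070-113589855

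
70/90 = 7/9 = 0.78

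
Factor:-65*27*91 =-159705 =-3^3*5^1*7^1*13^2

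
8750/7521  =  1  +  1229/7521 = 1.16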